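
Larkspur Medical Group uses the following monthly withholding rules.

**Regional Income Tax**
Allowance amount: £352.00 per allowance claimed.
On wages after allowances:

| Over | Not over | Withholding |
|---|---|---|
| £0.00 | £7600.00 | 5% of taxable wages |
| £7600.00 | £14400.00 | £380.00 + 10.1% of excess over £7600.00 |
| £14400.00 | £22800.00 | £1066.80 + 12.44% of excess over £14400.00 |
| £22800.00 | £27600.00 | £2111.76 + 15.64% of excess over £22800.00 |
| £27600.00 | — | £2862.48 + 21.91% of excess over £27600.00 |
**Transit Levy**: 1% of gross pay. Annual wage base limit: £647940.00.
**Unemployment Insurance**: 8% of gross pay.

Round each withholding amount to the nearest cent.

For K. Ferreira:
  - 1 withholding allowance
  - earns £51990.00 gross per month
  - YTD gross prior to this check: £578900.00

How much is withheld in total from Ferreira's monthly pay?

Regional Income Tax: taxable = £51990.00 − 1×£352.00 = £51638.00
  £2862.48 + 21.91% × (£51638.00 − £27600.00) = £2862.48 + 21.91% × £24038.00 = £8129.21
Transit Levy: 1% × £51990.00 = £519.90
Unemployment Insurance: 8% × £51990.00 = £4159.20
Total: £8129.21 + £519.90 + £4159.20 = £12808.31

£12808.31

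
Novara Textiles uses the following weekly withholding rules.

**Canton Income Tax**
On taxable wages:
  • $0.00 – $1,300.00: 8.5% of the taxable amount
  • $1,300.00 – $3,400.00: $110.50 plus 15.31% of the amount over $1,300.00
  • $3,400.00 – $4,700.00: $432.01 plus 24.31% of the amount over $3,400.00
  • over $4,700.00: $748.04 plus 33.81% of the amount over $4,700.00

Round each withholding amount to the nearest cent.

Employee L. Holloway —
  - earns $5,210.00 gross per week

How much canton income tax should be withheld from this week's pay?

Canton Income Tax: taxable = $5,210.00
  $748.04 + 33.81% × ($5,210.00 − $4,700.00) = $748.04 + 33.81% × $510.00 = $920.47

$920.47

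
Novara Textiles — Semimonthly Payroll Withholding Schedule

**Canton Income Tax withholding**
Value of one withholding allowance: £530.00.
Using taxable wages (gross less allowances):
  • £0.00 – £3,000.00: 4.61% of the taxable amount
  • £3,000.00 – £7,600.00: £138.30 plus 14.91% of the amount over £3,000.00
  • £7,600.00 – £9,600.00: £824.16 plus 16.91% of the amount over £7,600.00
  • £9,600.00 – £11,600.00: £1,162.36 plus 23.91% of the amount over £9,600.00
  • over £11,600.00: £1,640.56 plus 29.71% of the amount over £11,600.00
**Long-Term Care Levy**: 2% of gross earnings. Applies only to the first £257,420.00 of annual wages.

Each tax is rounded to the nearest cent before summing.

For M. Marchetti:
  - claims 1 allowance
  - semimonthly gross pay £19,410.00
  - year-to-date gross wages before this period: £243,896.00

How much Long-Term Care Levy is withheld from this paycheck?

Long-Term Care Levy: cap £257,420.00 − YTD £243,896.00 = £13,524.00 subject; 2% × £13,524.00 = £270.48

£270.48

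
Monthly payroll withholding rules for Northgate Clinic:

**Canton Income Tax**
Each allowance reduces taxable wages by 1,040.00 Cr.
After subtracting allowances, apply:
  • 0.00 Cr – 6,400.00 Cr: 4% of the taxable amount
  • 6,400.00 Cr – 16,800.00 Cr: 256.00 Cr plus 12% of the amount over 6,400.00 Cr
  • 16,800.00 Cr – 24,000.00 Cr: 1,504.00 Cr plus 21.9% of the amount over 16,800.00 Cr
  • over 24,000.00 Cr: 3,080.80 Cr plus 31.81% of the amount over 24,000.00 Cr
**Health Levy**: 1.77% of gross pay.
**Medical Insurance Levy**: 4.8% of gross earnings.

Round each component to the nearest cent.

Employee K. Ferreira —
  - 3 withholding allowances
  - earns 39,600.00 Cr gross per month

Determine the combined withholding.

Canton Income Tax: taxable = 39,600.00 Cr − 3×1,040.00 Cr = 36,480.00 Cr
  3,080.80 Cr + 31.81% × (36,480.00 Cr − 24,000.00 Cr) = 3,080.80 Cr + 31.81% × 12,480.00 Cr = 7,050.69 Cr
Health Levy: 1.77% × 39,600.00 Cr = 700.92 Cr
Medical Insurance Levy: 4.8% × 39,600.00 Cr = 1,900.80 Cr
Total: 7,050.69 Cr + 700.92 Cr + 1,900.80 Cr = 9,652.41 Cr

9,652.41 Cr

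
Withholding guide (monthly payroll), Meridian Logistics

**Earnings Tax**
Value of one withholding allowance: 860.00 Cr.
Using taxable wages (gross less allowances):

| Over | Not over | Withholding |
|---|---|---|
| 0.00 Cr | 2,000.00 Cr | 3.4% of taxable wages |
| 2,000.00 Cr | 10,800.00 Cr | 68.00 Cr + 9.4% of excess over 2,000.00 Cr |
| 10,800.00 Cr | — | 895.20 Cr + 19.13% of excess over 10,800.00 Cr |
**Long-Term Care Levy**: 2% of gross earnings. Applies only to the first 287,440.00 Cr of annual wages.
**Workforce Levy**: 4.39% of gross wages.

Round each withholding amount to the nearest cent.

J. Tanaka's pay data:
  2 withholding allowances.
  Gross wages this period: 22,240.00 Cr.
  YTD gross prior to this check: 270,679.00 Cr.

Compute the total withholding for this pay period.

4,066.20 Cr

Earnings Tax: taxable = 22,240.00 Cr − 2×860.00 Cr = 20,520.00 Cr
  895.20 Cr + 19.13% × (20,520.00 Cr − 10,800.00 Cr) = 895.20 Cr + 19.13% × 9,720.00 Cr = 2,754.64 Cr
Long-Term Care Levy: cap 287,440.00 Cr − YTD 270,679.00 Cr = 16,761.00 Cr subject; 2% × 16,761.00 Cr = 335.22 Cr
Workforce Levy: 4.39% × 22,240.00 Cr = 976.34 Cr
Total: 2,754.64 Cr + 335.22 Cr + 976.34 Cr = 4,066.20 Cr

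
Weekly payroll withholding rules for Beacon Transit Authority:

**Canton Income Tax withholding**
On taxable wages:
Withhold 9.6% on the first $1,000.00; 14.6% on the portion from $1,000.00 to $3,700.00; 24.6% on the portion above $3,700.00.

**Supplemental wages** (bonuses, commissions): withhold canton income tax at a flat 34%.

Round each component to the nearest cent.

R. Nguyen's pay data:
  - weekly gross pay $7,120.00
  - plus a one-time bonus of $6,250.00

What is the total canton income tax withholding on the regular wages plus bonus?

$3,456.52

Canton Income Tax: taxable = $7,120.00
  $490.20 + 24.6% × ($7,120.00 − $3,700.00) = $490.20 + 24.6% × $3,420.00 = $1,331.52
Supplemental (34% flat on bonus): 34% × $6,250.00 = $2,125.00
Total canton income tax: $1,331.52 + $2,125.00 = $3,456.52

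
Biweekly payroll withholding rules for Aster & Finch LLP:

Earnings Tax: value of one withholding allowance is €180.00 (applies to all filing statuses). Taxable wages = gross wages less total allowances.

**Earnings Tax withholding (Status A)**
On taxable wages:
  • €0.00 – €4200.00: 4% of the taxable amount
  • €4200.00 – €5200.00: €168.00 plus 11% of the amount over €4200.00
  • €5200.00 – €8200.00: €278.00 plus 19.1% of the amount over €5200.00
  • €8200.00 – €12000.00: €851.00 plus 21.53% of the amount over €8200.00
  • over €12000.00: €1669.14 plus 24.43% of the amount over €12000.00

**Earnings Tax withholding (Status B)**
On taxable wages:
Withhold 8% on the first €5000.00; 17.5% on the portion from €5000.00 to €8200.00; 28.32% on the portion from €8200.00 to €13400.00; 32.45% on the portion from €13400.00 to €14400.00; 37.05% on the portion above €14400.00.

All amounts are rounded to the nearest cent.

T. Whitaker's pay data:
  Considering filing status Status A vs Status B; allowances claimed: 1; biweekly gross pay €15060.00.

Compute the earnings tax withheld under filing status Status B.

Earnings Tax (Status B): taxable = €15060.00 − 1×€180.00 = €14880.00
  €2757.14 + 37.05% × (€14880.00 − €14400.00) = €2757.14 + 37.05% × €480.00 = €2934.98

€2934.98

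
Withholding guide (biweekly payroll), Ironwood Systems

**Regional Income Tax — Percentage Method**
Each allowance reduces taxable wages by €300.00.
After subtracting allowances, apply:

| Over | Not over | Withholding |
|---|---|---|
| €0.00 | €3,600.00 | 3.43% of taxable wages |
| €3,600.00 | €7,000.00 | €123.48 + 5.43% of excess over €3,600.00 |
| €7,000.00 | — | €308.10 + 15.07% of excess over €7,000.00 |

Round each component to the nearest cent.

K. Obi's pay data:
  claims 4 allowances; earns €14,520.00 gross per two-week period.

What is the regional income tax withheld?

Regional Income Tax: taxable = €14,520.00 − 4×€300.00 = €13,320.00
  €308.10 + 15.07% × (€13,320.00 − €7,000.00) = €308.10 + 15.07% × €6,320.00 = €1,260.52

€1,260.52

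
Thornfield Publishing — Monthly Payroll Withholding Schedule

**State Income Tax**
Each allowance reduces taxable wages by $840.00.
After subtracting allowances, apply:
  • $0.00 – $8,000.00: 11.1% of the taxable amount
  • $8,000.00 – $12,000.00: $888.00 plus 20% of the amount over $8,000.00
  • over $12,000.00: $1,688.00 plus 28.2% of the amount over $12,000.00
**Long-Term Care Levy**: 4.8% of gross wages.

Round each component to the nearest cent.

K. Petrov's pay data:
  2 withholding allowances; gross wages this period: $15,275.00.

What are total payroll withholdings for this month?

State Income Tax: taxable = $15,275.00 − 2×$840.00 = $13,595.00
  $1,688.00 + 28.2% × ($13,595.00 − $12,000.00) = $1,688.00 + 28.2% × $1,595.00 = $2,137.79
Long-Term Care Levy: 4.8% × $15,275.00 = $733.20
Total: $2,137.79 + $733.20 = $2,870.99

$2,870.99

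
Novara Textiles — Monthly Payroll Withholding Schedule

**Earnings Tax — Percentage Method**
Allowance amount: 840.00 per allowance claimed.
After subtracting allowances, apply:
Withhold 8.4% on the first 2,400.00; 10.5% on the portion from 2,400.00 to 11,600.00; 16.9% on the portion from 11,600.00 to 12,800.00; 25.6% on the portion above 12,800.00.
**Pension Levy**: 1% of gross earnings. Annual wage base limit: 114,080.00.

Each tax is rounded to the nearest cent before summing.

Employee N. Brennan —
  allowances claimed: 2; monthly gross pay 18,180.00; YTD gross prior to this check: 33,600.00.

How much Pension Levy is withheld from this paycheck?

181.80

Pension Levy: 1% × 18,180.00 = 181.80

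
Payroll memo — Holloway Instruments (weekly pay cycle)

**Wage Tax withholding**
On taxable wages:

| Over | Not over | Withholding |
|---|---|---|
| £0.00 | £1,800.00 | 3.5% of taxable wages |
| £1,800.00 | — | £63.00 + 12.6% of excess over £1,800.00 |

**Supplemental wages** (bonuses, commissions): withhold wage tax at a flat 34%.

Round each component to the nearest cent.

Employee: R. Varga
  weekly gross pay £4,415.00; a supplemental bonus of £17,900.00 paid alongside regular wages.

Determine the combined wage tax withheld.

Wage Tax: taxable = £4,415.00
  £63.00 + 12.6% × (£4,415.00 − £1,800.00) = £63.00 + 12.6% × £2,615.00 = £392.49
Supplemental (34% flat on bonus): 34% × £17,900.00 = £6,086.00
Total wage tax: £392.49 + £6,086.00 = £6,478.49

£6,478.49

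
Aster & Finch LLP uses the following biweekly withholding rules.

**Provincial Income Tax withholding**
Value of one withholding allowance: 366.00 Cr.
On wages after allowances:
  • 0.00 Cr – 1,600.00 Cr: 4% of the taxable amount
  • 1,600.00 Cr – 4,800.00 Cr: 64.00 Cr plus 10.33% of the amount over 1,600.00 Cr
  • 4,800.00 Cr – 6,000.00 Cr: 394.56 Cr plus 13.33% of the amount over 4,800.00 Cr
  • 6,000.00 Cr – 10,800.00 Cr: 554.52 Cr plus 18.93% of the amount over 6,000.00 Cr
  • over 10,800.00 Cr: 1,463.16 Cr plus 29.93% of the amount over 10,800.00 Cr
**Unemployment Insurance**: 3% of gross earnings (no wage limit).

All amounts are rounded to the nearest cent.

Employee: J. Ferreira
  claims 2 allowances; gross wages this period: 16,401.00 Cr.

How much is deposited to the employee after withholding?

12,988.52 Cr

Provincial Income Tax: taxable = 16,401.00 Cr − 2×366.00 Cr = 15,669.00 Cr
  1,463.16 Cr + 29.93% × (15,669.00 Cr − 10,800.00 Cr) = 1,463.16 Cr + 29.93% × 4,869.00 Cr = 2,920.45 Cr
Unemployment Insurance: 3% × 16,401.00 Cr = 492.03 Cr
Total withheld: 2,920.45 Cr + 492.03 Cr = 3,412.48 Cr
Net pay: 16,401.00 Cr − 3,412.48 Cr = 12,988.52 Cr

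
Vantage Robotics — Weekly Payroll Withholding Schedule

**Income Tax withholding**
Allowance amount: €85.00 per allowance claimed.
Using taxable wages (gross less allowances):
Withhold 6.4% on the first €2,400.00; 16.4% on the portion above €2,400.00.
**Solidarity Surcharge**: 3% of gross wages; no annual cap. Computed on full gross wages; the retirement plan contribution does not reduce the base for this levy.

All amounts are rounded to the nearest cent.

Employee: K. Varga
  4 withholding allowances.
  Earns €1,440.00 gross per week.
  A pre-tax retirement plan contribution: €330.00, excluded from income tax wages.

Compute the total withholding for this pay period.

€92.48

Income Tax: taxable = €1,440.00 − €330.00 − 4×€85.00 = €770.00
  6.4% × €770.00 = €49.28
Solidarity Surcharge: 3% × €1,440.00 = €43.20
Total: €49.28 + €43.20 = €92.48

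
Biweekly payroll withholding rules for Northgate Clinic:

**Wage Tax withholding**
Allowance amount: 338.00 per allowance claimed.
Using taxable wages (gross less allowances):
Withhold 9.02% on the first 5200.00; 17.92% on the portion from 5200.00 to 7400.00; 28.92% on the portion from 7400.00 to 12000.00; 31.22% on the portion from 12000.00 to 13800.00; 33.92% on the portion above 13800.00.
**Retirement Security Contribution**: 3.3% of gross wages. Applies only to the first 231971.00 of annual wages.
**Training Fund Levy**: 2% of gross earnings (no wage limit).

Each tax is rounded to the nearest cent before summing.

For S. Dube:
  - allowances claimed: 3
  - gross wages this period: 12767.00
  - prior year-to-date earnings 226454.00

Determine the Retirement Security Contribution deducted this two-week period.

182.06

Retirement Security Contribution: cap 231971.00 − YTD 226454.00 = 5517.00 subject; 3.3% × 5517.00 = 182.06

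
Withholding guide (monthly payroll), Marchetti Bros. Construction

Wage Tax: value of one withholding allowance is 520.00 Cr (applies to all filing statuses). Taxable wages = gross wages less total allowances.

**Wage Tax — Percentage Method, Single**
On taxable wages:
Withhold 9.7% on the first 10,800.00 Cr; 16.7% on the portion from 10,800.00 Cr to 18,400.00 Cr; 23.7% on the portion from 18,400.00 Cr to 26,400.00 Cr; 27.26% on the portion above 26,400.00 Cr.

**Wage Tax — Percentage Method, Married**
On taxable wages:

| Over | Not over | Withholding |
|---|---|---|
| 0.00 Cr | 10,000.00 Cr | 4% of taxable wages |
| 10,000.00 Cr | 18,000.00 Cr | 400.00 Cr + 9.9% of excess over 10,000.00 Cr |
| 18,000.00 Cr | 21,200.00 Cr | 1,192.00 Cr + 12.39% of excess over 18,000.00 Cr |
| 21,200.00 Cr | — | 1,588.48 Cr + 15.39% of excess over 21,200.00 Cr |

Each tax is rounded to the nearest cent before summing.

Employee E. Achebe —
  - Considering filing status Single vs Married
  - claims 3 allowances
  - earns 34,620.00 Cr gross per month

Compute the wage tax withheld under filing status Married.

3,413.73 Cr

Wage Tax (Married): taxable = 34,620.00 Cr − 3×520.00 Cr = 33,060.00 Cr
  1,588.48 Cr + 15.39% × (33,060.00 Cr − 21,200.00 Cr) = 1,588.48 Cr + 15.39% × 11,860.00 Cr = 3,413.73 Cr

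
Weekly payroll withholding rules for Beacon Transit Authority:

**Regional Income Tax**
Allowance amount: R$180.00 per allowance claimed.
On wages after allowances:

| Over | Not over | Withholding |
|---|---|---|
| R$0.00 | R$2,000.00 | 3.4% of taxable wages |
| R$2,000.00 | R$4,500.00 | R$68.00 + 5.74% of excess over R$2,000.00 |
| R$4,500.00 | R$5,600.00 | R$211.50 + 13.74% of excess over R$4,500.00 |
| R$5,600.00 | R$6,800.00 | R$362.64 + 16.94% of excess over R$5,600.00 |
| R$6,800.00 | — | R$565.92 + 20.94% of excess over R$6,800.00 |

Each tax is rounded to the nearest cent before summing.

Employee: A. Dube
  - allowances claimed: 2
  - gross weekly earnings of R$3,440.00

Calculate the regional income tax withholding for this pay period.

Regional Income Tax: taxable = R$3,440.00 − 2×R$180.00 = R$3,080.00
  R$68.00 + 5.74% × (R$3,080.00 − R$2,000.00) = R$68.00 + 5.74% × R$1,080.00 = R$129.99

R$129.99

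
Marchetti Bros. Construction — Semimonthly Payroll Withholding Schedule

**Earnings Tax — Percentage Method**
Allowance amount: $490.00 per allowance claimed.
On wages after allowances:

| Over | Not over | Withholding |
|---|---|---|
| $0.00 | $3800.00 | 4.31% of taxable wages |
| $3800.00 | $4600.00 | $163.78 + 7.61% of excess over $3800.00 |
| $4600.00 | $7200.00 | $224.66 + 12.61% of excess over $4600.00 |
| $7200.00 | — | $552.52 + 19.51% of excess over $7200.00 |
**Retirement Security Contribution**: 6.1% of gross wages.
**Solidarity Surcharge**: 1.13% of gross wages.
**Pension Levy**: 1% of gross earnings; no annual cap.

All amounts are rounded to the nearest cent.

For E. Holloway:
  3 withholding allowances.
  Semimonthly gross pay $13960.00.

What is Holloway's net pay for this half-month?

$11226.49

Earnings Tax: taxable = $13960.00 − 3×$490.00 = $12490.00
  $552.52 + 19.51% × ($12490.00 − $7200.00) = $552.52 + 19.51% × $5290.00 = $1584.60
Retirement Security Contribution: 6.1% × $13960.00 = $851.56
Solidarity Surcharge: 1.13% × $13960.00 = $157.75
Pension Levy: 1% × $13960.00 = $139.60
Total withheld: $1584.60 + $851.56 + $157.75 + $139.60 = $2733.51
Net pay: $13960.00 − $2733.51 = $11226.49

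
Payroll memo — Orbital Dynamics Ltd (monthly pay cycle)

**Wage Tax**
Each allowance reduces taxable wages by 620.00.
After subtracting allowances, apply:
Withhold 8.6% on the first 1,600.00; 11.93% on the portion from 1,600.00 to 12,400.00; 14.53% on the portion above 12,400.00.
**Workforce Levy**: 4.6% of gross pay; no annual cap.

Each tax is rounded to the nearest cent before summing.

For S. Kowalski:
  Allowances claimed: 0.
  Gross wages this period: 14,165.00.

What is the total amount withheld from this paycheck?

2,334.08

Wage Tax: taxable = 14,165.00
  1,426.04 + 14.53% × (14,165.00 − 12,400.00) = 1,426.04 + 14.53% × 1,765.00 = 1,682.49
Workforce Levy: 4.6% × 14,165.00 = 651.59
Total: 1,682.49 + 651.59 = 2,334.08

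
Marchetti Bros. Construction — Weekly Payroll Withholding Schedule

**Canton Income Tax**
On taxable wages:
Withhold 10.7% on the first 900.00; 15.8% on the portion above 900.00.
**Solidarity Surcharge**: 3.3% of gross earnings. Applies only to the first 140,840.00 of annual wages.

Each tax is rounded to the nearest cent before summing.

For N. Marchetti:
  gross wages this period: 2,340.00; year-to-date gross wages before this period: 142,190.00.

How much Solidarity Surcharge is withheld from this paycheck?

Solidarity Surcharge: YTD 142,190.00 ≥ cap 140,840.00 → 0.00

0.00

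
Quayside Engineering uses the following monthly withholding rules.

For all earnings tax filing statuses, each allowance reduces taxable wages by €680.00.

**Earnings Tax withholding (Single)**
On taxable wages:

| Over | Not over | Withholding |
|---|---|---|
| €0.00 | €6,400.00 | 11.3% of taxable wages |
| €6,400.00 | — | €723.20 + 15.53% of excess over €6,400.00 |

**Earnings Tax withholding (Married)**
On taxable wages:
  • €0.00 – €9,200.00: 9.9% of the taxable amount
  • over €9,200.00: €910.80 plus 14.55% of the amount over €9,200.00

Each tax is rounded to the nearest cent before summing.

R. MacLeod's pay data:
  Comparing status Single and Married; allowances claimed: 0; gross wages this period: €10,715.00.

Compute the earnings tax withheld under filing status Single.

€1,393.32

Earnings Tax (Single): taxable = €10,715.00
  €723.20 + 15.53% × (€10,715.00 − €6,400.00) = €723.20 + 15.53% × €4,315.00 = €1,393.32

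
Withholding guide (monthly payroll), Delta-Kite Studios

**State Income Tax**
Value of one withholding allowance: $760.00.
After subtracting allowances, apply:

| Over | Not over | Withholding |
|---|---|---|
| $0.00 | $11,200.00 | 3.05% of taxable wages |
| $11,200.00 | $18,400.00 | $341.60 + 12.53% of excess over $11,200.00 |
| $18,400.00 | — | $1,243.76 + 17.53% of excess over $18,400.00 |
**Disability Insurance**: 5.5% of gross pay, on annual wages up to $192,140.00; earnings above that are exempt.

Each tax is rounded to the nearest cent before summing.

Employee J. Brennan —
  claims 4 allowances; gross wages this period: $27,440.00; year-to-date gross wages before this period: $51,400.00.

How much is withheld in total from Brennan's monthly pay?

$3,804.76

State Income Tax: taxable = $27,440.00 − 4×$760.00 = $24,400.00
  $1,243.76 + 17.53% × ($24,400.00 − $18,400.00) = $1,243.76 + 17.53% × $6,000.00 = $2,295.56
Disability Insurance: 5.5% × $27,440.00 = $1,509.20
Total: $2,295.56 + $1,509.20 = $3,804.76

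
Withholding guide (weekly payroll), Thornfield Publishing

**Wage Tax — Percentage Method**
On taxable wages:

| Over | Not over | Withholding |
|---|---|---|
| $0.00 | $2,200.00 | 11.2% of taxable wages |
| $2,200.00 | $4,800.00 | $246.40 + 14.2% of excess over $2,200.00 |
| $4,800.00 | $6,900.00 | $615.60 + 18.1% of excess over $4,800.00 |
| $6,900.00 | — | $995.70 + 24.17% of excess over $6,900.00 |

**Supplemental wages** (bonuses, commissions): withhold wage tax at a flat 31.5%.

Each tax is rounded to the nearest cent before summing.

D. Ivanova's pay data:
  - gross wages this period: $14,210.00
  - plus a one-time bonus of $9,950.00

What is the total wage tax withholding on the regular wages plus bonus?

$5,896.78

Wage Tax: taxable = $14,210.00
  $995.70 + 24.17% × ($14,210.00 − $6,900.00) = $995.70 + 24.17% × $7,310.00 = $2,762.53
Supplemental (31.5% flat on bonus): 31.5% × $9,950.00 = $3,134.25
Total wage tax: $2,762.53 + $3,134.25 = $5,896.78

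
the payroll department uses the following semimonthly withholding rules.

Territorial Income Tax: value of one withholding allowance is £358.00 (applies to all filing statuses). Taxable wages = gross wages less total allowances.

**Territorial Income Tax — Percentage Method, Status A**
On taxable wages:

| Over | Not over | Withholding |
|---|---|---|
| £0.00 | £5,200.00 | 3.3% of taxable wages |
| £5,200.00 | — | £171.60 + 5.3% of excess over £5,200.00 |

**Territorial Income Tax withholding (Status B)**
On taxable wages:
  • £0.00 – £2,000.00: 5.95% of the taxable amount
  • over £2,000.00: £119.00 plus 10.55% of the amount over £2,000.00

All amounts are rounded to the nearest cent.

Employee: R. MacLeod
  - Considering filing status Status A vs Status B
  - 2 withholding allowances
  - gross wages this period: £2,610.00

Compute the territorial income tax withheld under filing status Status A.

Territorial Income Tax (Status A): taxable = £2,610.00 − 2×£358.00 = £1,894.00
  3.3% × £1,894.00 = £62.50

£62.50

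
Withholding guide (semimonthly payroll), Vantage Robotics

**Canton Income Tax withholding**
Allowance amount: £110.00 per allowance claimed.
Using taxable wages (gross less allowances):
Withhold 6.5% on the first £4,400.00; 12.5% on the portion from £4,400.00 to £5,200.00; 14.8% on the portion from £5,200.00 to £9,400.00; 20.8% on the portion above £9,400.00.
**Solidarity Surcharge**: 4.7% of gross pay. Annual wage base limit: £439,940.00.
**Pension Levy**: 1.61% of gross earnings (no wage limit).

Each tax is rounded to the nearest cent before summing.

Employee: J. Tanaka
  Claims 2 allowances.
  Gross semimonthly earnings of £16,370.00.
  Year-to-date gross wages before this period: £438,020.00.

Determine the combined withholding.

Canton Income Tax: taxable = £16,370.00 − 2×£110.00 = £16,150.00
  £1,007.60 + 20.8% × (£16,150.00 − £9,400.00) = £1,007.60 + 20.8% × £6,750.00 = £2,411.60
Solidarity Surcharge: cap £439,940.00 − YTD £438,020.00 = £1,920.00 subject; 4.7% × £1,920.00 = £90.24
Pension Levy: 1.61% × £16,370.00 = £263.56
Total: £2,411.60 + £90.24 + £263.56 = £2,765.40

£2,765.40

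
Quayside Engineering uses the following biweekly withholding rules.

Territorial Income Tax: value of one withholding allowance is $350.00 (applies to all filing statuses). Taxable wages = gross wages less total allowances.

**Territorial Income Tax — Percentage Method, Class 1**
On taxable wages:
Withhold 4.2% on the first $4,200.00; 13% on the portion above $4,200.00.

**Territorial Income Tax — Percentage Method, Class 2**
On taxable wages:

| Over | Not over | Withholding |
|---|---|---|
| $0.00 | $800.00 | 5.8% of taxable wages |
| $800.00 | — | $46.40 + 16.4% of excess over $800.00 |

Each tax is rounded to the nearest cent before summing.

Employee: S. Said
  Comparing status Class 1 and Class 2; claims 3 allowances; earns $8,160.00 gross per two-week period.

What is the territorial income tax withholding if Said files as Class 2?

Territorial Income Tax (Class 2): taxable = $8,160.00 − 3×$350.00 = $7,110.00
  $46.40 + 16.4% × ($7,110.00 − $800.00) = $46.40 + 16.4% × $6,310.00 = $1,081.24

$1,081.24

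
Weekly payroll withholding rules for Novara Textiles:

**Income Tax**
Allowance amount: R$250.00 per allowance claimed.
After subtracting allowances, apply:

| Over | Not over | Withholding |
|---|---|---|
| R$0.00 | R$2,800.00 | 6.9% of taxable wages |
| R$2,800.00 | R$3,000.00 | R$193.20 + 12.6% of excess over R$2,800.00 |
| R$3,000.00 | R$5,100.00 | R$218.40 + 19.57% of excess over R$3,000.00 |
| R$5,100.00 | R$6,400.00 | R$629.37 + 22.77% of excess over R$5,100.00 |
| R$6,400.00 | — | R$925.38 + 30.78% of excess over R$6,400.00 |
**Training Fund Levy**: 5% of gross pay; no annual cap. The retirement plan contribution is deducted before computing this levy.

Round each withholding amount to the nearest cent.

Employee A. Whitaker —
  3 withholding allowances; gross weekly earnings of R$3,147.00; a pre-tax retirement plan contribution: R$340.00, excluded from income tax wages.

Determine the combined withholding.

R$282.28

Income Tax: taxable = R$3,147.00 − R$340.00 − 3×R$250.00 = R$2,057.00
  6.9% × R$2,057.00 = R$141.93
Training Fund Levy: 5% × R$2,807.00 = R$140.35
Total: R$141.93 + R$140.35 = R$282.28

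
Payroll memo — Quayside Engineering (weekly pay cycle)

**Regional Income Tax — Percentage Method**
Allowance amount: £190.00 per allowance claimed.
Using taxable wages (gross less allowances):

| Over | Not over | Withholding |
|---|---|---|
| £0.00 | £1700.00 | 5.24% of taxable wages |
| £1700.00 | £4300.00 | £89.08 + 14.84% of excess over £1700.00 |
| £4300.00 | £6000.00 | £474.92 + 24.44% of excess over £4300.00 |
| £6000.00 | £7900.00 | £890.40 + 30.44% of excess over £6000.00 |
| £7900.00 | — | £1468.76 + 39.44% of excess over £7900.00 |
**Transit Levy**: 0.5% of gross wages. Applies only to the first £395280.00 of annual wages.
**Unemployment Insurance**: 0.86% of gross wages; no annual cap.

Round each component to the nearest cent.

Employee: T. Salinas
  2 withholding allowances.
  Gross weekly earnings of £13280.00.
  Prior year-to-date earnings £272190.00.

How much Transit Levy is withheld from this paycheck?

Transit Levy: 0.5% × £13280.00 = £66.40

£66.40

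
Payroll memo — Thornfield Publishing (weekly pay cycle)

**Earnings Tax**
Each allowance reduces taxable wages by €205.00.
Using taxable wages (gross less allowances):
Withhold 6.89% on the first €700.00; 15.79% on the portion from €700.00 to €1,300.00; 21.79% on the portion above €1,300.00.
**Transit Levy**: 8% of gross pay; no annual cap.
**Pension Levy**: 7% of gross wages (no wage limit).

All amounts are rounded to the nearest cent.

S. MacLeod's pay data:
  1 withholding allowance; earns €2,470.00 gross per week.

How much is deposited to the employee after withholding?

€1,746.26

Earnings Tax: taxable = €2,470.00 − 1×€205.00 = €2,265.00
  €142.97 + 21.79% × (€2,265.00 − €1,300.00) = €142.97 + 21.79% × €965.00 = €353.24
Transit Levy: 8% × €2,470.00 = €197.60
Pension Levy: 7% × €2,470.00 = €172.90
Total withheld: €353.24 + €197.60 + €172.90 = €723.74
Net pay: €2,470.00 − €723.74 = €1,746.26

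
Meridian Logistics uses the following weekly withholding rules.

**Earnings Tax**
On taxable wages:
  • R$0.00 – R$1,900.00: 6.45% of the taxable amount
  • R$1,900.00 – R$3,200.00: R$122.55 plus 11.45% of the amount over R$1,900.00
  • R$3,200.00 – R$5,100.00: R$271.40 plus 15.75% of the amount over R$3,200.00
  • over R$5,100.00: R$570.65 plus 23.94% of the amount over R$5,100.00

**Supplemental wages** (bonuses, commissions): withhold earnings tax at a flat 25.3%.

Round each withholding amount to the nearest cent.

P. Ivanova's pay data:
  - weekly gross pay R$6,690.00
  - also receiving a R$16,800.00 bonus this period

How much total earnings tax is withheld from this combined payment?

R$5,201.70

Earnings Tax: taxable = R$6,690.00
  R$570.65 + 23.94% × (R$6,690.00 − R$5,100.00) = R$570.65 + 23.94% × R$1,590.00 = R$951.30
Supplemental (25.3% flat on bonus): 25.3% × R$16,800.00 = R$4,250.40
Total earnings tax: R$951.30 + R$4,250.40 = R$5,201.70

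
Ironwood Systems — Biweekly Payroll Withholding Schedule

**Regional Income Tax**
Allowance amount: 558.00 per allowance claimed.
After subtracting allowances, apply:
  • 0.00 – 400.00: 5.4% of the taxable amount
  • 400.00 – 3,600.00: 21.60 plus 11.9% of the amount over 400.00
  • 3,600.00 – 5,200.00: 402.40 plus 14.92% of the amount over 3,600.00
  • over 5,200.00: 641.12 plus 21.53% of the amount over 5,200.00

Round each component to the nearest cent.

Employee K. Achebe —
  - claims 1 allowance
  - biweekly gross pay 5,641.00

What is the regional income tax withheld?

Regional Income Tax: taxable = 5,641.00 − 1×558.00 = 5,083.00
  402.40 + 14.92% × (5,083.00 − 3,600.00) = 402.40 + 14.92% × 1,483.00 = 623.66

623.66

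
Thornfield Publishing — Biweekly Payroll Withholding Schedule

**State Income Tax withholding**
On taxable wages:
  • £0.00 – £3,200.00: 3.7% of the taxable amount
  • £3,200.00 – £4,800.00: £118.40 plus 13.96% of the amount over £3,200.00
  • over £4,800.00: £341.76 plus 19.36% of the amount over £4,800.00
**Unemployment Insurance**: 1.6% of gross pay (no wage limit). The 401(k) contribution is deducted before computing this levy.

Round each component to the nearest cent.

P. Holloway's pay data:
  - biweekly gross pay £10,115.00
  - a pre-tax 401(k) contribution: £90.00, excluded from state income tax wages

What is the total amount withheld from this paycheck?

£1,513.72

State Income Tax: taxable = £10,115.00 − £90.00 = £10,025.00
  £341.76 + 19.36% × (£10,025.00 − £4,800.00) = £341.76 + 19.36% × £5,225.00 = £1,353.32
Unemployment Insurance: 1.6% × £10,025.00 = £160.40
Total: £1,353.32 + £160.40 = £1,513.72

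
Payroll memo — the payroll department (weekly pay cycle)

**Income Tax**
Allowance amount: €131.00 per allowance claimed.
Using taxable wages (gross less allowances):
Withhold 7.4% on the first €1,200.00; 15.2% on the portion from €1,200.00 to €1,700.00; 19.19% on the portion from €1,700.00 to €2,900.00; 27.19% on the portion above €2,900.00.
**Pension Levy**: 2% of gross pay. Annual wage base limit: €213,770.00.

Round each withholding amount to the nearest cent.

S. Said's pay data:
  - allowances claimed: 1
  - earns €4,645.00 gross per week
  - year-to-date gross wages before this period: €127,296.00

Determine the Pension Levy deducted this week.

€92.90

Pension Levy: 2% × €4,645.00 = €92.90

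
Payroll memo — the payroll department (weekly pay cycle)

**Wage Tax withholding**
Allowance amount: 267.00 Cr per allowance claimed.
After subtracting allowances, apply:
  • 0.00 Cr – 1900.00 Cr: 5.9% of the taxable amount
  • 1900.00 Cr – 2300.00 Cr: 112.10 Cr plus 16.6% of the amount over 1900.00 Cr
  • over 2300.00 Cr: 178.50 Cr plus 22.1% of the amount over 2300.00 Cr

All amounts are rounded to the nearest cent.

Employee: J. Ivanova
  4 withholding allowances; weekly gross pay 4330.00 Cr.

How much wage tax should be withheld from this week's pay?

391.10 Cr

Wage Tax: taxable = 4330.00 Cr − 4×267.00 Cr = 3262.00 Cr
  178.50 Cr + 22.1% × (3262.00 Cr − 2300.00 Cr) = 178.50 Cr + 22.1% × 962.00 Cr = 391.10 Cr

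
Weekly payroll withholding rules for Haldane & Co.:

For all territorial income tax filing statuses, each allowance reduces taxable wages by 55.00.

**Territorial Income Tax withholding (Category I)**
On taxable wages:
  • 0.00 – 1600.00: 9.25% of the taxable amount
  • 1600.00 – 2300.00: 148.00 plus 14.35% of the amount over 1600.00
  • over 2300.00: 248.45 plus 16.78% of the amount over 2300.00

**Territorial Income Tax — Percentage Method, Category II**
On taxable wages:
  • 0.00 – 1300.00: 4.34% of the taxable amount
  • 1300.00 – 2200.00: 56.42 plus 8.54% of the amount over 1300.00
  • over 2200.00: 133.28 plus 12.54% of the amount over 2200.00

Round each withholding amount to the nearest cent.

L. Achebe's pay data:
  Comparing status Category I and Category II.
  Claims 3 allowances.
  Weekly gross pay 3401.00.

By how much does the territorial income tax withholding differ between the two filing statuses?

142.32

Territorial Income Tax (Category I): taxable = 3401.00 − 3×55.00 = 3236.00
  248.45 + 16.78% × (3236.00 − 2300.00) = 248.45 + 16.78% × 936.00 = 405.51
Territorial Income Tax (Category II): taxable = 3401.00 − 3×55.00 = 3236.00
  133.28 + 12.54% × (3236.00 − 2200.00) = 133.28 + 12.54% × 1036.00 = 263.19
Difference: |405.51 − 263.19| = 142.32 (higher under Category I)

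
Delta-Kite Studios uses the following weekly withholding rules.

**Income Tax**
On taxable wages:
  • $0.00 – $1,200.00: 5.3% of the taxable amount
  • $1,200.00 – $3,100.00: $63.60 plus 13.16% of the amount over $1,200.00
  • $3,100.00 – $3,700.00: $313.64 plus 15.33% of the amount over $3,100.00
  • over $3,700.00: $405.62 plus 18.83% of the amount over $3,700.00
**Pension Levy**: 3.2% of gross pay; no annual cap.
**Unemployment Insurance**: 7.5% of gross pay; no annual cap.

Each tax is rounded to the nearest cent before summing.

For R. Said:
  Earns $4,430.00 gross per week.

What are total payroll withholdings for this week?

Income Tax: taxable = $4,430.00
  $405.62 + 18.83% × ($4,430.00 − $3,700.00) = $405.62 + 18.83% × $730.00 = $543.08
Pension Levy: 3.2% × $4,430.00 = $141.76
Unemployment Insurance: 7.5% × $4,430.00 = $332.25
Total: $543.08 + $141.76 + $332.25 = $1,017.09

$1,017.09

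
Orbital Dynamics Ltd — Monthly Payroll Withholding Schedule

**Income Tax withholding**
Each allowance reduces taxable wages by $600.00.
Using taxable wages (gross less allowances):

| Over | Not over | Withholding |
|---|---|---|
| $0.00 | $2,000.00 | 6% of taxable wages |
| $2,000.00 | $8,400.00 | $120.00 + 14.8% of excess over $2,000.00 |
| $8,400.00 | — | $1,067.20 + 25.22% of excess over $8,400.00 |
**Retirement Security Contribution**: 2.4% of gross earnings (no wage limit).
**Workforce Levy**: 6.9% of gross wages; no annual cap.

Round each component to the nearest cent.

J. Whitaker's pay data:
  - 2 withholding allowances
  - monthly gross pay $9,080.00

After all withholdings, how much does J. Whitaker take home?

Income Tax: taxable = $9,080.00 − 2×$600.00 = $7,880.00
  $120.00 + 14.8% × ($7,880.00 − $2,000.00) = $120.00 + 14.8% × $5,880.00 = $990.24
Retirement Security Contribution: 2.4% × $9,080.00 = $217.92
Workforce Levy: 6.9% × $9,080.00 = $626.52
Total withheld: $990.24 + $217.92 + $626.52 = $1,834.68
Net pay: $9,080.00 − $1,834.68 = $7,245.32

$7,245.32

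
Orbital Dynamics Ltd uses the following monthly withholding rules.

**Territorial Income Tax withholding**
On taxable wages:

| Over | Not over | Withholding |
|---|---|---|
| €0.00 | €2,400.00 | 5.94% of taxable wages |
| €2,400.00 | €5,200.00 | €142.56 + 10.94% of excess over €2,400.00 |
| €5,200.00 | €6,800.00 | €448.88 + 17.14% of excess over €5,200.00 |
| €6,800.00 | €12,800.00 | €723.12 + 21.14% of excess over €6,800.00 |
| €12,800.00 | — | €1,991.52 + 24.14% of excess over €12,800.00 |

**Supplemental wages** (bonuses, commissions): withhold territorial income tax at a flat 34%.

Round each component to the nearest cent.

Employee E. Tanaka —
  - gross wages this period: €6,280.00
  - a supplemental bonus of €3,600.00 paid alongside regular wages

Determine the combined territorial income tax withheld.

€1,857.99

Territorial Income Tax: taxable = €6,280.00
  €448.88 + 17.14% × (€6,280.00 − €5,200.00) = €448.88 + 17.14% × €1,080.00 = €633.99
Supplemental (34% flat on bonus): 34% × €3,600.00 = €1,224.00
Total territorial income tax: €633.99 + €1,224.00 = €1,857.99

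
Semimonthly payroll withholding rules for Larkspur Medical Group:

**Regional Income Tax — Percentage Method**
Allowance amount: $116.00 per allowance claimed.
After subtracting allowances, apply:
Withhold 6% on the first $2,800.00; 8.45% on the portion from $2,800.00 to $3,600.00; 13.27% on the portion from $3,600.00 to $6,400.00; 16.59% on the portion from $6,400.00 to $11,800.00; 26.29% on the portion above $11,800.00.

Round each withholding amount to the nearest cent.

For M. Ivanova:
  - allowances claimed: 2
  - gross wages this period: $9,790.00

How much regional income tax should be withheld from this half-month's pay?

Regional Income Tax: taxable = $9,790.00 − 2×$116.00 = $9,558.00
  $607.16 + 16.59% × ($9,558.00 − $6,400.00) = $607.16 + 16.59% × $3,158.00 = $1,131.07

$1,131.07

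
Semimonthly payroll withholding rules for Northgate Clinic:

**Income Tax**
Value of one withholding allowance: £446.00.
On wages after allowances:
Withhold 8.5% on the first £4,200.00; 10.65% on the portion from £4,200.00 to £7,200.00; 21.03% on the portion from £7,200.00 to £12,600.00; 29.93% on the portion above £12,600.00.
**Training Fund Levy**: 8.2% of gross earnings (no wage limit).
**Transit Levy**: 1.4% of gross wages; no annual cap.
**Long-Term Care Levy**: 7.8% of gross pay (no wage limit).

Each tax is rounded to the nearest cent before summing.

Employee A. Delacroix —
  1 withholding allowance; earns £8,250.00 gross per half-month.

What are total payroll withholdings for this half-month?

£2,239.02

Income Tax: taxable = £8,250.00 − 1×£446.00 = £7,804.00
  £676.50 + 21.03% × (£7,804.00 − £7,200.00) = £676.50 + 21.03% × £604.00 = £803.52
Training Fund Levy: 8.2% × £8,250.00 = £676.50
Transit Levy: 1.4% × £8,250.00 = £115.50
Long-Term Care Levy: 7.8% × £8,250.00 = £643.50
Total: £803.52 + £676.50 + £115.50 + £643.50 = £2,239.02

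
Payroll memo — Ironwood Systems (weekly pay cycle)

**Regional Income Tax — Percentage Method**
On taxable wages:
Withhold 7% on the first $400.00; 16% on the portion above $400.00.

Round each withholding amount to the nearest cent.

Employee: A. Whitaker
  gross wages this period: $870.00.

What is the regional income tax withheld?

Regional Income Tax: taxable = $870.00
  $28.00 + 16% × ($870.00 − $400.00) = $28.00 + 16% × $470.00 = $103.20

$103.20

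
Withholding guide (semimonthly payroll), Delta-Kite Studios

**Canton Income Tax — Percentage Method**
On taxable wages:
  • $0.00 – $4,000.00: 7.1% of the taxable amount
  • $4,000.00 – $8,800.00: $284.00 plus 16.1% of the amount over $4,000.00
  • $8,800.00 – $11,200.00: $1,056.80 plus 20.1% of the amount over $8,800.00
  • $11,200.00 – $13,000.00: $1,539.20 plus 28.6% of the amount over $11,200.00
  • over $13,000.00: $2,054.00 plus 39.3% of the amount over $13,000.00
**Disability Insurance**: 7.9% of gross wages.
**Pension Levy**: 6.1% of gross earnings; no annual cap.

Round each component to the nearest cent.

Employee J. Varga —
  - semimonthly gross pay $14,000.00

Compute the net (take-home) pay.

$9,593.00

Canton Income Tax: taxable = $14,000.00
  $2,054.00 + 39.3% × ($14,000.00 − $13,000.00) = $2,054.00 + 39.3% × $1,000.00 = $2,447.00
Disability Insurance: 7.9% × $14,000.00 = $1,106.00
Pension Levy: 6.1% × $14,000.00 = $854.00
Total withheld: $2,447.00 + $1,106.00 + $854.00 = $4,407.00
Net pay: $14,000.00 − $4,407.00 = $9,593.00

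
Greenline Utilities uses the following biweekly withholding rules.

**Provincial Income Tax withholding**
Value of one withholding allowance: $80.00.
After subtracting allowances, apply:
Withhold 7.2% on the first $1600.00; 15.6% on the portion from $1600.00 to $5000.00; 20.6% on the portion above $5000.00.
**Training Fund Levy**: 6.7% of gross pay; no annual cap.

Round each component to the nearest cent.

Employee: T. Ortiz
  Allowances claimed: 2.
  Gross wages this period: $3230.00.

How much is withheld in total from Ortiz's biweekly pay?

$560.93

Provincial Income Tax: taxable = $3230.00 − 2×$80.00 = $3070.00
  $115.20 + 15.6% × ($3070.00 − $1600.00) = $115.20 + 15.6% × $1470.00 = $344.52
Training Fund Levy: 6.7% × $3230.00 = $216.41
Total: $344.52 + $216.41 = $560.93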